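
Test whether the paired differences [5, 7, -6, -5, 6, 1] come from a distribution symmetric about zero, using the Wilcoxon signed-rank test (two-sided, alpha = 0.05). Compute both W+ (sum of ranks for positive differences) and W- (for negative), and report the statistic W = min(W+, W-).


Step 1: Drop any zero differences (none here) and take |d_i|.
|d| = [5, 7, 6, 5, 6, 1]
Step 2: Midrank |d_i| (ties get averaged ranks).
ranks: |5|->2.5, |7|->6, |6|->4.5, |5|->2.5, |6|->4.5, |1|->1
Step 3: Attach original signs; sum ranks with positive sign and with negative sign.
W+ = 2.5 + 6 + 4.5 + 1 = 14
W- = 4.5 + 2.5 = 7
(Check: W+ + W- = 21 should equal n(n+1)/2 = 21.)
Step 4: Test statistic W = min(W+, W-) = 7.
Step 5: Ties in |d|, so use the tie-corrected normal approximation.
        E[W] = n(n+1)/4 = 6*7/4 = 10.5.
        Tie groups: |d|=5 (t=2), |d|=6 (t=2); sum(t^3 - t) = 12.
        Var[W] = n(n+1)(2n+1)/24 - sum(t^3-t)/48 = 546/24 - 12/48 = 22.5.
        z = (W - E[W]) / sqrt(Var[W]) = (7 - 10.5) / 4.7434 = -0.7379.
        Two-sided p = 2*Phi(z) = 0.460597.
Step 6: alpha = 0.05. fail to reject H0.

W+ = 14, W- = 7, W = min = 7, p = 0.460597, fail to reject H0.


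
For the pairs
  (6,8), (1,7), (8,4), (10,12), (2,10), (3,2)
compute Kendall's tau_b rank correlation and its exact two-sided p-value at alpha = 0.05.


Step 1: Enumerate the 15 unordered pairs (i,j) with i<j and classify each by sign(x_j-x_i) * sign(y_j-y_i).
  (1,2):dx=-5,dy=-1->C; (1,3):dx=+2,dy=-4->D; (1,4):dx=+4,dy=+4->C; (1,5):dx=-4,dy=+2->D
  (1,6):dx=-3,dy=-6->C; (2,3):dx=+7,dy=-3->D; (2,4):dx=+9,dy=+5->C; (2,5):dx=+1,dy=+3->C
  (2,6):dx=+2,dy=-5->D; (3,4):dx=+2,dy=+8->C; (3,5):dx=-6,dy=+6->D; (3,6):dx=-5,dy=-2->C
  (4,5):dx=-8,dy=-2->C; (4,6):dx=-7,dy=-10->C; (5,6):dx=+1,dy=-8->D
Step 2: C = 9, D = 6, total pairs = 15.
Step 3: tau = (C - D)/(n(n-1)/2) = (9 - 6)/15 = 0.200000.
Step 4: Exact two-sided p-value (enumerate n! = 720 permutations of y under H0): p = 0.719444.
Step 5: alpha = 0.05. fail to reject H0.

tau_b = 0.2000 (C=9, D=6), p = 0.719444, fail to reject H0.


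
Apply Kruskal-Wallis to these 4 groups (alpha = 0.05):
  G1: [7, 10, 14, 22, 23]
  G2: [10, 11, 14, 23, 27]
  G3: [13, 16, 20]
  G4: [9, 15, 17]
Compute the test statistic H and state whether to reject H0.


Step 1: Combine all N = 16 observations and assign midranks.
sorted (value, group, rank): (7,G1,1), (9,G4,2), (10,G1,3.5), (10,G2,3.5), (11,G2,5), (13,G3,6), (14,G1,7.5), (14,G2,7.5), (15,G4,9), (16,G3,10), (17,G4,11), (20,G3,12), (22,G1,13), (23,G1,14.5), (23,G2,14.5), (27,G2,16)
Step 2: Sum ranks within each group.
R_1 = 39.5 (n_1 = 5)
R_2 = 46.5 (n_2 = 5)
R_3 = 28 (n_3 = 3)
R_4 = 22 (n_4 = 3)
Step 3: H = 12/(N(N+1)) * sum(R_i^2/n_i) - 3(N+1)
     = 12/(16*17) * (39.5^2/5 + 46.5^2/5 + 28^2/3 + 22^2/3) - 3*17
     = 0.044118 * 1167.17 - 51
     = 0.492647.
Step 4: Ties present; correction factor C = 1 - 18/(16^3 - 16) = 0.995588. Corrected H = 0.492647 / 0.995588 = 0.494830.
Step 5: Under H0, H ~ chi^2(3); p-value = 0.920026.
Step 6: alpha = 0.05. fail to reject H0.

H = 0.4948, df = 3, p = 0.920026, fail to reject H0.


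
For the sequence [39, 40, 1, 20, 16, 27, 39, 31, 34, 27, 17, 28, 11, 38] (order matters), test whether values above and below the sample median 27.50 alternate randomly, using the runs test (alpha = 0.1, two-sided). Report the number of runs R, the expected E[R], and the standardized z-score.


Step 1: Compute median = 27.50; label A = above, B = below.
Labels in order: AABBBBAAABBABA  (n_A = 7, n_B = 7)
Step 2: Count runs R = 7.
Step 3: Under H0 (random ordering), E[R] = 2*n_A*n_B/(n_A+n_B) + 1 = 2*7*7/14 + 1 = 8.0000.
        Var[R] = 2*n_A*n_B*(2*n_A*n_B - n_A - n_B) / ((n_A+n_B)^2 * (n_A+n_B-1)) = 8232/2548 = 3.2308.
        SD[R] = 1.7974.
Step 4: Continuity-corrected z = (R + 0.5 - E[R]) / SD[R] = (7 + 0.5 - 8.0000) / 1.7974 = -0.2782.
Step 5: Two-sided p-value via normal approximation = 2*(1 - Phi(|z|)) = 0.780879.
Step 6: alpha = 0.1. fail to reject H0.

R = 7, z = -0.2782, p = 0.780879, fail to reject H0.


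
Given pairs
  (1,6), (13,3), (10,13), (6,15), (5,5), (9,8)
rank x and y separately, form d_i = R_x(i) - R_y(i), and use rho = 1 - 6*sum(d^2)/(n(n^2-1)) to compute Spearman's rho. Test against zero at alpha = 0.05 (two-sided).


Step 1: Rank x and y separately (midranks; no ties here).
rank(x): 1->1, 13->6, 10->5, 6->3, 5->2, 9->4
rank(y): 6->3, 3->1, 13->5, 15->6, 5->2, 8->4
Step 2: d_i = R_x(i) - R_y(i); compute d_i^2.
  (1-3)^2=4, (6-1)^2=25, (5-5)^2=0, (3-6)^2=9, (2-2)^2=0, (4-4)^2=0
sum(d^2) = 38.
Step 3: rho = 1 - 6*38 / (6*(6^2 - 1)) = 1 - 228/210 = -0.085714.
Step 4: Under H0, t = rho * sqrt((n-2)/(1-rho^2)) = -0.1721 ~ t(4).
Step 5: Two-sided p-value from the t-distribution with 4 df = 0.871743.
Step 6: alpha = 0.05. fail to reject H0.

rho = -0.0857, p = 0.871743, fail to reject H0 at alpha = 0.05.


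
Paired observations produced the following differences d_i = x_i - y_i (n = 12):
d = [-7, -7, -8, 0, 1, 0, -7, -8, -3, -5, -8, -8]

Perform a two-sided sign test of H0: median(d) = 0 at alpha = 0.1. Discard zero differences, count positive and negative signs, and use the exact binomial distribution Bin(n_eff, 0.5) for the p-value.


Step 1: Discard zero differences. Original n = 12; n_eff = number of nonzero differences = 10.
Nonzero differences (with sign): -7, -7, -8, +1, -7, -8, -3, -5, -8, -8
Step 2: Count signs: positive = 1, negative = 9.
Step 3: Under H0: P(positive) = 0.5, so the number of positives S ~ Bin(10, 0.5).
Step 4: Two-sided exact p-value = sum of Bin(10,0.5) probabilities at or below the observed probability = 0.021484.
Step 5: alpha = 0.1. reject H0.

n_eff = 10, pos = 1, neg = 9, p = 0.021484, reject H0.


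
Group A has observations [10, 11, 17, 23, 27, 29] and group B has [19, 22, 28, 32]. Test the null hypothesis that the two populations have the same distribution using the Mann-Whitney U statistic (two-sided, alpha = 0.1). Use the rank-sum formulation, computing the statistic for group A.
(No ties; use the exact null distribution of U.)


Step 1: Combine and sort all 10 observations; assign midranks.
sorted (value, group): (10,X), (11,X), (17,X), (19,Y), (22,Y), (23,X), (27,X), (28,Y), (29,X), (32,Y)
ranks: 10->1, 11->2, 17->3, 19->4, 22->5, 23->6, 27->7, 28->8, 29->9, 32->10
Step 2: Rank sum for X: R1 = 1 + 2 + 3 + 6 + 7 + 9 = 28.
Step 3: U_X = R1 - n1(n1+1)/2 = 28 - 6*7/2 = 28 - 21 = 7.
       U_Y = n1*n2 - U_X = 24 - 7 = 17.
Step 4: No ties, so the exact null distribution of U (based on enumerating the C(10,6) = 210 equally likely rank assignments) gives the two-sided p-value.
Step 5: p-value = 0.352381; compare to alpha = 0.1. fail to reject H0.

U_X = 7, p = 0.352381, fail to reject H0 at alpha = 0.1.


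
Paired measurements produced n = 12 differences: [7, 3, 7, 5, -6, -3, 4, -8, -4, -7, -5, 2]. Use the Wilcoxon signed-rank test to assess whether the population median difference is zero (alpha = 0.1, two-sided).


Step 1: Drop any zero differences (none here) and take |d_i|.
|d| = [7, 3, 7, 5, 6, 3, 4, 8, 4, 7, 5, 2]
Step 2: Midrank |d_i| (ties get averaged ranks).
ranks: |7|->10, |3|->2.5, |7|->10, |5|->6.5, |6|->8, |3|->2.5, |4|->4.5, |8|->12, |4|->4.5, |7|->10, |5|->6.5, |2|->1
Step 3: Attach original signs; sum ranks with positive sign and with negative sign.
W+ = 10 + 2.5 + 10 + 6.5 + 4.5 + 1 = 34.5
W- = 8 + 2.5 + 12 + 4.5 + 10 + 6.5 = 43.5
(Check: W+ + W- = 78 should equal n(n+1)/2 = 78.)
Step 4: Test statistic W = min(W+, W-) = 34.5.
Step 5: Ties in |d|, so use the tie-corrected normal approximation.
        E[W] = n(n+1)/4 = 12*13/4 = 39.
        Tie groups: |d|=3 (t=2), |d|=4 (t=2), |d|=5 (t=2), |d|=7 (t=3); sum(t^3 - t) = 42.
        Var[W] = n(n+1)(2n+1)/24 - sum(t^3-t)/48 = 3900/24 - 42/48 = 161.625.
        z = (W - E[W]) / sqrt(Var[W]) = (34.5 - 39) / 12.7132 = -0.3540.
        Two-sided p = 2*Phi(z) = 0.723366.
Step 6: alpha = 0.1. fail to reject H0.

W+ = 34.5, W- = 43.5, W = min = 34.5, p = 0.723366, fail to reject H0.


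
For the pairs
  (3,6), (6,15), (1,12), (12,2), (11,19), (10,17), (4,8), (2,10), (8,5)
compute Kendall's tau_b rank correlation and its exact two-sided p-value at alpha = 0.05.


Step 1: Enumerate the 36 unordered pairs (i,j) with i<j and classify each by sign(x_j-x_i) * sign(y_j-y_i).
  (1,2):dx=+3,dy=+9->C; (1,3):dx=-2,dy=+6->D; (1,4):dx=+9,dy=-4->D; (1,5):dx=+8,dy=+13->C
  (1,6):dx=+7,dy=+11->C; (1,7):dx=+1,dy=+2->C; (1,8):dx=-1,dy=+4->D; (1,9):dx=+5,dy=-1->D
  (2,3):dx=-5,dy=-3->C; (2,4):dx=+6,dy=-13->D; (2,5):dx=+5,dy=+4->C; (2,6):dx=+4,dy=+2->C
  (2,7):dx=-2,dy=-7->C; (2,8):dx=-4,dy=-5->C; (2,9):dx=+2,dy=-10->D; (3,4):dx=+11,dy=-10->D
  (3,5):dx=+10,dy=+7->C; (3,6):dx=+9,dy=+5->C; (3,7):dx=+3,dy=-4->D; (3,8):dx=+1,dy=-2->D
  (3,9):dx=+7,dy=-7->D; (4,5):dx=-1,dy=+17->D; (4,6):dx=-2,dy=+15->D; (4,7):dx=-8,dy=+6->D
  (4,8):dx=-10,dy=+8->D; (4,9):dx=-4,dy=+3->D; (5,6):dx=-1,dy=-2->C; (5,7):dx=-7,dy=-11->C
  (5,8):dx=-9,dy=-9->C; (5,9):dx=-3,dy=-14->C; (6,7):dx=-6,dy=-9->C; (6,8):dx=-8,dy=-7->C
  (6,9):dx=-2,dy=-12->C; (7,8):dx=-2,dy=+2->D; (7,9):dx=+4,dy=-3->D; (8,9):dx=+6,dy=-5->D
Step 2: C = 18, D = 18, total pairs = 36.
Step 3: tau = (C - D)/(n(n-1)/2) = (18 - 18)/36 = 0.000000.
Step 4: Exact two-sided p-value (enumerate n! = 362880 permutations of y under H0): p = 1.000000.
Step 5: alpha = 0.05. fail to reject H0.

tau_b = 0.0000 (C=18, D=18), p = 1.000000, fail to reject H0.


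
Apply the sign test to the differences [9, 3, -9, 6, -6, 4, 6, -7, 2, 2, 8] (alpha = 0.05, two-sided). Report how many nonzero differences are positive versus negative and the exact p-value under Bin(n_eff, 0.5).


Step 1: Discard zero differences. Original n = 11; n_eff = number of nonzero differences = 11.
Nonzero differences (with sign): +9, +3, -9, +6, -6, +4, +6, -7, +2, +2, +8
Step 2: Count signs: positive = 8, negative = 3.
Step 3: Under H0: P(positive) = 0.5, so the number of positives S ~ Bin(11, 0.5).
Step 4: Two-sided exact p-value = sum of Bin(11,0.5) probabilities at or below the observed probability = 0.226562.
Step 5: alpha = 0.05. fail to reject H0.

n_eff = 11, pos = 8, neg = 3, p = 0.226562, fail to reject H0.


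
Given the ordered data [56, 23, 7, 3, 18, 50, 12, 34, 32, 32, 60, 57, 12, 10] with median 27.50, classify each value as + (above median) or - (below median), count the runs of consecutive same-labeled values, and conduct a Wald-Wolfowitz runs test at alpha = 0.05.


Step 1: Compute median = 27.50; label A = above, B = below.
Labels in order: ABBBBABAAAAABB  (n_A = 7, n_B = 7)
Step 2: Count runs R = 6.
Step 3: Under H0 (random ordering), E[R] = 2*n_A*n_B/(n_A+n_B) + 1 = 2*7*7/14 + 1 = 8.0000.
        Var[R] = 2*n_A*n_B*(2*n_A*n_B - n_A - n_B) / ((n_A+n_B)^2 * (n_A+n_B-1)) = 8232/2548 = 3.2308.
        SD[R] = 1.7974.
Step 4: Continuity-corrected z = (R + 0.5 - E[R]) / SD[R] = (6 + 0.5 - 8.0000) / 1.7974 = -0.8345.
Step 5: Two-sided p-value via normal approximation = 2*(1 - Phi(|z|)) = 0.403986.
Step 6: alpha = 0.05. fail to reject H0.

R = 6, z = -0.8345, p = 0.403986, fail to reject H0.


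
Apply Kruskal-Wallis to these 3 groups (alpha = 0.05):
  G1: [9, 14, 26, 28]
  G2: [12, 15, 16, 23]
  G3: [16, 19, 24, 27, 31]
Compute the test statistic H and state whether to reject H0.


Step 1: Combine all N = 13 observations and assign midranks.
sorted (value, group, rank): (9,G1,1), (12,G2,2), (14,G1,3), (15,G2,4), (16,G2,5.5), (16,G3,5.5), (19,G3,7), (23,G2,8), (24,G3,9), (26,G1,10), (27,G3,11), (28,G1,12), (31,G3,13)
Step 2: Sum ranks within each group.
R_1 = 26 (n_1 = 4)
R_2 = 19.5 (n_2 = 4)
R_3 = 45.5 (n_3 = 5)
Step 3: H = 12/(N(N+1)) * sum(R_i^2/n_i) - 3(N+1)
     = 12/(13*14) * (26^2/4 + 19.5^2/4 + 45.5^2/5) - 3*14
     = 0.065934 * 678.112 - 42
     = 2.710714.
Step 4: Ties present; correction factor C = 1 - 6/(13^3 - 13) = 0.997253. Corrected H = 2.710714 / 0.997253 = 2.718182.
Step 5: Under H0, H ~ chi^2(2); p-value = 0.256894.
Step 6: alpha = 0.05. fail to reject H0.

H = 2.7182, df = 2, p = 0.256894, fail to reject H0.


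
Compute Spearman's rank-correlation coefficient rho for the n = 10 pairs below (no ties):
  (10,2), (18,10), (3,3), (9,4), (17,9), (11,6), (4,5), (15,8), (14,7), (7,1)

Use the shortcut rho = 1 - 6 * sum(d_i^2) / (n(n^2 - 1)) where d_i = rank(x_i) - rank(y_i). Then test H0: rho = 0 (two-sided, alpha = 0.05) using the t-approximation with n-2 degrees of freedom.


Step 1: Rank x and y separately (midranks; no ties here).
rank(x): 10->5, 18->10, 3->1, 9->4, 17->9, 11->6, 4->2, 15->8, 14->7, 7->3
rank(y): 2->2, 10->10, 3->3, 4->4, 9->9, 6->6, 5->5, 8->8, 7->7, 1->1
Step 2: d_i = R_x(i) - R_y(i); compute d_i^2.
  (5-2)^2=9, (10-10)^2=0, (1-3)^2=4, (4-4)^2=0, (9-9)^2=0, (6-6)^2=0, (2-5)^2=9, (8-8)^2=0, (7-7)^2=0, (3-1)^2=4
sum(d^2) = 26.
Step 3: rho = 1 - 6*26 / (10*(10^2 - 1)) = 1 - 156/990 = 0.842424.
Step 4: Under H0, t = rho * sqrt((n-2)/(1-rho^2)) = 4.4222 ~ t(8).
Step 5: Two-sided p-value from the t-distribution with 8 df = 0.002220.
Step 6: alpha = 0.05. reject H0.

rho = 0.8424, p = 0.002220, reject H0 at alpha = 0.05.


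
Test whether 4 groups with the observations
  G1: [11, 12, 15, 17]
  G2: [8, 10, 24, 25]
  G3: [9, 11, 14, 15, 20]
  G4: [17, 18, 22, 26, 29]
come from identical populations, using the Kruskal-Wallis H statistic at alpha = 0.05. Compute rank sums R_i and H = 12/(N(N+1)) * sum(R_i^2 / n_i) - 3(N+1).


Step 1: Combine all N = 18 observations and assign midranks.
sorted (value, group, rank): (8,G2,1), (9,G3,2), (10,G2,3), (11,G1,4.5), (11,G3,4.5), (12,G1,6), (14,G3,7), (15,G1,8.5), (15,G3,8.5), (17,G1,10.5), (17,G4,10.5), (18,G4,12), (20,G3,13), (22,G4,14), (24,G2,15), (25,G2,16), (26,G4,17), (29,G4,18)
Step 2: Sum ranks within each group.
R_1 = 29.5 (n_1 = 4)
R_2 = 35 (n_2 = 4)
R_3 = 35 (n_3 = 5)
R_4 = 71.5 (n_4 = 5)
Step 3: H = 12/(N(N+1)) * sum(R_i^2/n_i) - 3(N+1)
     = 12/(18*19) * (29.5^2/4 + 35^2/4 + 35^2/5 + 71.5^2/5) - 3*19
     = 0.035088 * 1791.26 - 57
     = 5.851316.
Step 4: Ties present; correction factor C = 1 - 18/(18^3 - 18) = 0.996904. Corrected H = 5.851316 / 0.996904 = 5.869488.
Step 5: Under H0, H ~ chi^2(3); p-value = 0.118135.
Step 6: alpha = 0.05. fail to reject H0.

H = 5.8695, df = 3, p = 0.118135, fail to reject H0.


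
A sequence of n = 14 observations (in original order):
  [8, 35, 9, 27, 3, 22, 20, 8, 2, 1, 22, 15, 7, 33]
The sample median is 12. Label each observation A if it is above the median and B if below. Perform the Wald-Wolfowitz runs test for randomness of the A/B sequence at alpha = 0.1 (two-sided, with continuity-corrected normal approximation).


Step 1: Compute median = 12; label A = above, B = below.
Labels in order: BABABAABBBAABA  (n_A = 7, n_B = 7)
Step 2: Count runs R = 10.
Step 3: Under H0 (random ordering), E[R] = 2*n_A*n_B/(n_A+n_B) + 1 = 2*7*7/14 + 1 = 8.0000.
        Var[R] = 2*n_A*n_B*(2*n_A*n_B - n_A - n_B) / ((n_A+n_B)^2 * (n_A+n_B-1)) = 8232/2548 = 3.2308.
        SD[R] = 1.7974.
Step 4: Continuity-corrected z = (R - 0.5 - E[R]) / SD[R] = (10 - 0.5 - 8.0000) / 1.7974 = 0.8345.
Step 5: Two-sided p-value via normal approximation = 2*(1 - Phi(|z|)) = 0.403986.
Step 6: alpha = 0.1. fail to reject H0.

R = 10, z = 0.8345, p = 0.403986, fail to reject H0.


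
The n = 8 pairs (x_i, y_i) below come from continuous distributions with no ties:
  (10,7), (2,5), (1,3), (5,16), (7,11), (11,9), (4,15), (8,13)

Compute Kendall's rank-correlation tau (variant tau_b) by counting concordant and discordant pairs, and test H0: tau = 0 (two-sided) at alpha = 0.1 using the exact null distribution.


Step 1: Enumerate the 28 unordered pairs (i,j) with i<j and classify each by sign(x_j-x_i) * sign(y_j-y_i).
  (1,2):dx=-8,dy=-2->C; (1,3):dx=-9,dy=-4->C; (1,4):dx=-5,dy=+9->D; (1,5):dx=-3,dy=+4->D
  (1,6):dx=+1,dy=+2->C; (1,7):dx=-6,dy=+8->D; (1,8):dx=-2,dy=+6->D; (2,3):dx=-1,dy=-2->C
  (2,4):dx=+3,dy=+11->C; (2,5):dx=+5,dy=+6->C; (2,6):dx=+9,dy=+4->C; (2,7):dx=+2,dy=+10->C
  (2,8):dx=+6,dy=+8->C; (3,4):dx=+4,dy=+13->C; (3,5):dx=+6,dy=+8->C; (3,6):dx=+10,dy=+6->C
  (3,7):dx=+3,dy=+12->C; (3,8):dx=+7,dy=+10->C; (4,5):dx=+2,dy=-5->D; (4,6):dx=+6,dy=-7->D
  (4,7):dx=-1,dy=-1->C; (4,8):dx=+3,dy=-3->D; (5,6):dx=+4,dy=-2->D; (5,7):dx=-3,dy=+4->D
  (5,8):dx=+1,dy=+2->C; (6,7):dx=-7,dy=+6->D; (6,8):dx=-3,dy=+4->D; (7,8):dx=+4,dy=-2->D
Step 2: C = 16, D = 12, total pairs = 28.
Step 3: tau = (C - D)/(n(n-1)/2) = (16 - 12)/28 = 0.142857.
Step 4: Exact two-sided p-value (enumerate n! = 40320 permutations of y under H0): p = 0.719544.
Step 5: alpha = 0.1. fail to reject H0.

tau_b = 0.1429 (C=16, D=12), p = 0.719544, fail to reject H0.


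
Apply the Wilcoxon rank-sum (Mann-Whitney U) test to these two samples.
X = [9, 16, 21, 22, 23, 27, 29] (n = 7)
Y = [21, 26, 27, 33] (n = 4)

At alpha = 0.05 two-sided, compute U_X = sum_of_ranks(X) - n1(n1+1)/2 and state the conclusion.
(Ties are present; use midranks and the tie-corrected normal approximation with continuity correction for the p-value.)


Step 1: Combine and sort all 11 observations; assign midranks.
sorted (value, group): (9,X), (16,X), (21,X), (21,Y), (22,X), (23,X), (26,Y), (27,X), (27,Y), (29,X), (33,Y)
ranks: 9->1, 16->2, 21->3.5, 21->3.5, 22->5, 23->6, 26->7, 27->8.5, 27->8.5, 29->10, 33->11
Step 2: Rank sum for X: R1 = 1 + 2 + 3.5 + 5 + 6 + 8.5 + 10 = 36.
Step 3: U_X = R1 - n1(n1+1)/2 = 36 - 7*8/2 = 36 - 28 = 8.
       U_Y = n1*n2 - U_X = 28 - 8 = 20.
Step 4: Ties are present, so use the tie-corrected normal approximation (with continuity correction) for the p-value.
Step 5: p-value = 0.296412; compare to alpha = 0.05. fail to reject H0.

U_X = 8, p = 0.296412, fail to reject H0 at alpha = 0.05.


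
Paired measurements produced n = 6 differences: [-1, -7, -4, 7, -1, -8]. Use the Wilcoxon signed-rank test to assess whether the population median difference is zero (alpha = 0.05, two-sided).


Step 1: Drop any zero differences (none here) and take |d_i|.
|d| = [1, 7, 4, 7, 1, 8]
Step 2: Midrank |d_i| (ties get averaged ranks).
ranks: |1|->1.5, |7|->4.5, |4|->3, |7|->4.5, |1|->1.5, |8|->6
Step 3: Attach original signs; sum ranks with positive sign and with negative sign.
W+ = 4.5 = 4.5
W- = 1.5 + 4.5 + 3 + 1.5 + 6 = 16.5
(Check: W+ + W- = 21 should equal n(n+1)/2 = 21.)
Step 4: Test statistic W = min(W+, W-) = 4.5.
Step 5: Ties in |d|, so use the tie-corrected normal approximation.
        E[W] = n(n+1)/4 = 6*7/4 = 10.5.
        Tie groups: |d|=1 (t=2), |d|=7 (t=2); sum(t^3 - t) = 12.
        Var[W] = n(n+1)(2n+1)/24 - sum(t^3-t)/48 = 546/24 - 12/48 = 22.5.
        z = (W - E[W]) / sqrt(Var[W]) = (4.5 - 10.5) / 4.7434 = -1.2649.
        Two-sided p = 2*Phi(z) = 0.205903.
Step 6: alpha = 0.05. fail to reject H0.

W+ = 4.5, W- = 16.5, W = min = 4.5, p = 0.205903, fail to reject H0.


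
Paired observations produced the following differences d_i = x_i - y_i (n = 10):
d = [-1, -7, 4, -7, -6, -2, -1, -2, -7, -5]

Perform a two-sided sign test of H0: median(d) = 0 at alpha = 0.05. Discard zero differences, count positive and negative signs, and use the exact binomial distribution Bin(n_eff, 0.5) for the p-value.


Step 1: Discard zero differences. Original n = 10; n_eff = number of nonzero differences = 10.
Nonzero differences (with sign): -1, -7, +4, -7, -6, -2, -1, -2, -7, -5
Step 2: Count signs: positive = 1, negative = 9.
Step 3: Under H0: P(positive) = 0.5, so the number of positives S ~ Bin(10, 0.5).
Step 4: Two-sided exact p-value = sum of Bin(10,0.5) probabilities at or below the observed probability = 0.021484.
Step 5: alpha = 0.05. reject H0.

n_eff = 10, pos = 1, neg = 9, p = 0.021484, reject H0.


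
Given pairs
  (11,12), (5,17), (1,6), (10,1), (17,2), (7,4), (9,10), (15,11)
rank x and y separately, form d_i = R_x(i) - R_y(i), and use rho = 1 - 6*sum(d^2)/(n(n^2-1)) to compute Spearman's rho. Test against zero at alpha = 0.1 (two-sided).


Step 1: Rank x and y separately (midranks; no ties here).
rank(x): 11->6, 5->2, 1->1, 10->5, 17->8, 7->3, 9->4, 15->7
rank(y): 12->7, 17->8, 6->4, 1->1, 2->2, 4->3, 10->5, 11->6
Step 2: d_i = R_x(i) - R_y(i); compute d_i^2.
  (6-7)^2=1, (2-8)^2=36, (1-4)^2=9, (5-1)^2=16, (8-2)^2=36, (3-3)^2=0, (4-5)^2=1, (7-6)^2=1
sum(d^2) = 100.
Step 3: rho = 1 - 6*100 / (8*(8^2 - 1)) = 1 - 600/504 = -0.190476.
Step 4: Under H0, t = rho * sqrt((n-2)/(1-rho^2)) = -0.4753 ~ t(6).
Step 5: Two-sided p-value from the t-distribution with 6 df = 0.651401.
Step 6: alpha = 0.1. fail to reject H0.

rho = -0.1905, p = 0.651401, fail to reject H0 at alpha = 0.1.


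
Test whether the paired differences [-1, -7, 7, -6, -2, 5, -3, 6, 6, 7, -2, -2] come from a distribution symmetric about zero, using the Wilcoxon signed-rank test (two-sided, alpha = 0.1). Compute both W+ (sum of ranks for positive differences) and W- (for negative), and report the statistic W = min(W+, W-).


Step 1: Drop any zero differences (none here) and take |d_i|.
|d| = [1, 7, 7, 6, 2, 5, 3, 6, 6, 7, 2, 2]
Step 2: Midrank |d_i| (ties get averaged ranks).
ranks: |1|->1, |7|->11, |7|->11, |6|->8, |2|->3, |5|->6, |3|->5, |6|->8, |6|->8, |7|->11, |2|->3, |2|->3
Step 3: Attach original signs; sum ranks with positive sign and with negative sign.
W+ = 11 + 6 + 8 + 8 + 11 = 44
W- = 1 + 11 + 8 + 3 + 5 + 3 + 3 = 34
(Check: W+ + W- = 78 should equal n(n+1)/2 = 78.)
Step 4: Test statistic W = min(W+, W-) = 34.
Step 5: Ties in |d|, so use the tie-corrected normal approximation.
        E[W] = n(n+1)/4 = 12*13/4 = 39.
        Tie groups: |d|=2 (t=3), |d|=6 (t=3), |d|=7 (t=3); sum(t^3 - t) = 72.
        Var[W] = n(n+1)(2n+1)/24 - sum(t^3-t)/48 = 3900/24 - 72/48 = 161.
        z = (W - E[W]) / sqrt(Var[W]) = (34 - 39) / 12.6886 = -0.3941.
        Two-sided p = 2*Phi(z) = 0.693540.
Step 6: alpha = 0.1. fail to reject H0.

W+ = 44, W- = 34, W = min = 34, p = 0.693540, fail to reject H0.


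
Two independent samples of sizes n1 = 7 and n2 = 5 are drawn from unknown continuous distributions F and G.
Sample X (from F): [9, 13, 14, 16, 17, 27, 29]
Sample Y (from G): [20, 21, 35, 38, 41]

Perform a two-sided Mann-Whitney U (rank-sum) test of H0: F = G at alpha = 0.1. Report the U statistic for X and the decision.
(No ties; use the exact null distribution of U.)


Step 1: Combine and sort all 12 observations; assign midranks.
sorted (value, group): (9,X), (13,X), (14,X), (16,X), (17,X), (20,Y), (21,Y), (27,X), (29,X), (35,Y), (38,Y), (41,Y)
ranks: 9->1, 13->2, 14->3, 16->4, 17->5, 20->6, 21->7, 27->8, 29->9, 35->10, 38->11, 41->12
Step 2: Rank sum for X: R1 = 1 + 2 + 3 + 4 + 5 + 8 + 9 = 32.
Step 3: U_X = R1 - n1(n1+1)/2 = 32 - 7*8/2 = 32 - 28 = 4.
       U_Y = n1*n2 - U_X = 35 - 4 = 31.
Step 4: No ties, so the exact null distribution of U (based on enumerating the C(12,7) = 792 equally likely rank assignments) gives the two-sided p-value.
Step 5: p-value = 0.030303; compare to alpha = 0.1. reject H0.

U_X = 4, p = 0.030303, reject H0 at alpha = 0.1.


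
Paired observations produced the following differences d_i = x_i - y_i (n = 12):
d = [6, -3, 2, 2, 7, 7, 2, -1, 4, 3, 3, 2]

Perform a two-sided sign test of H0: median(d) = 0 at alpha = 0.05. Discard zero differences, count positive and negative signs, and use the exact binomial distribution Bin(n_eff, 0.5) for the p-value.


Step 1: Discard zero differences. Original n = 12; n_eff = number of nonzero differences = 12.
Nonzero differences (with sign): +6, -3, +2, +2, +7, +7, +2, -1, +4, +3, +3, +2
Step 2: Count signs: positive = 10, negative = 2.
Step 3: Under H0: P(positive) = 0.5, so the number of positives S ~ Bin(12, 0.5).
Step 4: Two-sided exact p-value = sum of Bin(12,0.5) probabilities at or below the observed probability = 0.038574.
Step 5: alpha = 0.05. reject H0.

n_eff = 12, pos = 10, neg = 2, p = 0.038574, reject H0.


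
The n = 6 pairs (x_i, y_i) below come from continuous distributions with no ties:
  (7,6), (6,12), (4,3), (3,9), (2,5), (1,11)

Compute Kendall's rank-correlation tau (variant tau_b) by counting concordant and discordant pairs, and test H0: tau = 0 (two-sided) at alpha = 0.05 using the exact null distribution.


Step 1: Enumerate the 15 unordered pairs (i,j) with i<j and classify each by sign(x_j-x_i) * sign(y_j-y_i).
  (1,2):dx=-1,dy=+6->D; (1,3):dx=-3,dy=-3->C; (1,4):dx=-4,dy=+3->D; (1,5):dx=-5,dy=-1->C
  (1,6):dx=-6,dy=+5->D; (2,3):dx=-2,dy=-9->C; (2,4):dx=-3,dy=-3->C; (2,5):dx=-4,dy=-7->C
  (2,6):dx=-5,dy=-1->C; (3,4):dx=-1,dy=+6->D; (3,5):dx=-2,dy=+2->D; (3,6):dx=-3,dy=+8->D
  (4,5):dx=-1,dy=-4->C; (4,6):dx=-2,dy=+2->D; (5,6):dx=-1,dy=+6->D
Step 2: C = 7, D = 8, total pairs = 15.
Step 3: tau = (C - D)/(n(n-1)/2) = (7 - 8)/15 = -0.066667.
Step 4: Exact two-sided p-value (enumerate n! = 720 permutations of y under H0): p = 1.000000.
Step 5: alpha = 0.05. fail to reject H0.

tau_b = -0.0667 (C=7, D=8), p = 1.000000, fail to reject H0.


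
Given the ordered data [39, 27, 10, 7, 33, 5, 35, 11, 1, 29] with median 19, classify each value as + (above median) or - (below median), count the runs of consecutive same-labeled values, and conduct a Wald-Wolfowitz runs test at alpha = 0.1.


Step 1: Compute median = 19; label A = above, B = below.
Labels in order: AABBABABBA  (n_A = 5, n_B = 5)
Step 2: Count runs R = 7.
Step 3: Under H0 (random ordering), E[R] = 2*n_A*n_B/(n_A+n_B) + 1 = 2*5*5/10 + 1 = 6.0000.
        Var[R] = 2*n_A*n_B*(2*n_A*n_B - n_A - n_B) / ((n_A+n_B)^2 * (n_A+n_B-1)) = 2000/900 = 2.2222.
        SD[R] = 1.4907.
Step 4: Continuity-corrected z = (R - 0.5 - E[R]) / SD[R] = (7 - 0.5 - 6.0000) / 1.4907 = 0.3354.
Step 5: Two-sided p-value via normal approximation = 2*(1 - Phi(|z|)) = 0.737316.
Step 6: alpha = 0.1. fail to reject H0.

R = 7, z = 0.3354, p = 0.737316, fail to reject H0.


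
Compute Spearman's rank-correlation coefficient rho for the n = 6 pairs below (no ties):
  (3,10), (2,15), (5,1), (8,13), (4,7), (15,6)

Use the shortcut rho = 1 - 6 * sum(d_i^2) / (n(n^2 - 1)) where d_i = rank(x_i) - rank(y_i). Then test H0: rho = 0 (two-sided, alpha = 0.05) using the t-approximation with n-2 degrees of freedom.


Step 1: Rank x and y separately (midranks; no ties here).
rank(x): 3->2, 2->1, 5->4, 8->5, 4->3, 15->6
rank(y): 10->4, 15->6, 1->1, 13->5, 7->3, 6->2
Step 2: d_i = R_x(i) - R_y(i); compute d_i^2.
  (2-4)^2=4, (1-6)^2=25, (4-1)^2=9, (5-5)^2=0, (3-3)^2=0, (6-2)^2=16
sum(d^2) = 54.
Step 3: rho = 1 - 6*54 / (6*(6^2 - 1)) = 1 - 324/210 = -0.542857.
Step 4: Under H0, t = rho * sqrt((n-2)/(1-rho^2)) = -1.2928 ~ t(4).
Step 5: Two-sided p-value from the t-distribution with 4 df = 0.265703.
Step 6: alpha = 0.05. fail to reject H0.

rho = -0.5429, p = 0.265703, fail to reject H0 at alpha = 0.05.


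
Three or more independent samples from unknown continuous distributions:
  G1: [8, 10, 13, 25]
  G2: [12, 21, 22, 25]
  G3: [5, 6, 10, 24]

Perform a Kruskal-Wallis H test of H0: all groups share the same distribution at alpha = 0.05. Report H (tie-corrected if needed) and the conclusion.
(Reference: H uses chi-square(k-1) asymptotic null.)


Step 1: Combine all N = 12 observations and assign midranks.
sorted (value, group, rank): (5,G3,1), (6,G3,2), (8,G1,3), (10,G1,4.5), (10,G3,4.5), (12,G2,6), (13,G1,7), (21,G2,8), (22,G2,9), (24,G3,10), (25,G1,11.5), (25,G2,11.5)
Step 2: Sum ranks within each group.
R_1 = 26 (n_1 = 4)
R_2 = 34.5 (n_2 = 4)
R_3 = 17.5 (n_3 = 4)
Step 3: H = 12/(N(N+1)) * sum(R_i^2/n_i) - 3(N+1)
     = 12/(12*13) * (26^2/4 + 34.5^2/4 + 17.5^2/4) - 3*13
     = 0.076923 * 543.125 - 39
     = 2.778846.
Step 4: Ties present; correction factor C = 1 - 12/(12^3 - 12) = 0.993007. Corrected H = 2.778846 / 0.993007 = 2.798415.
Step 5: Under H0, H ~ chi^2(2); p-value = 0.246792.
Step 6: alpha = 0.05. fail to reject H0.

H = 2.7984, df = 2, p = 0.246792, fail to reject H0.


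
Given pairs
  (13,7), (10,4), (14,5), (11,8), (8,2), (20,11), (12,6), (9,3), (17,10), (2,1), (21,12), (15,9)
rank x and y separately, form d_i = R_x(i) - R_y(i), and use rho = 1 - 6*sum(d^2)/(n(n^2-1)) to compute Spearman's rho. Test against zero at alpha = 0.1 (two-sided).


Step 1: Rank x and y separately (midranks; no ties here).
rank(x): 13->7, 10->4, 14->8, 11->5, 8->2, 20->11, 12->6, 9->3, 17->10, 2->1, 21->12, 15->9
rank(y): 7->7, 4->4, 5->5, 8->8, 2->2, 11->11, 6->6, 3->3, 10->10, 1->1, 12->12, 9->9
Step 2: d_i = R_x(i) - R_y(i); compute d_i^2.
  (7-7)^2=0, (4-4)^2=0, (8-5)^2=9, (5-8)^2=9, (2-2)^2=0, (11-11)^2=0, (6-6)^2=0, (3-3)^2=0, (10-10)^2=0, (1-1)^2=0, (12-12)^2=0, (9-9)^2=0
sum(d^2) = 18.
Step 3: rho = 1 - 6*18 / (12*(12^2 - 1)) = 1 - 108/1716 = 0.937063.
Step 4: Under H0, t = rho * sqrt((n-2)/(1-rho^2)) = 8.4868 ~ t(10).
Step 5: Two-sided p-value from the t-distribution with 10 df = 0.000007.
Step 6: alpha = 0.1. reject H0.

rho = 0.9371, p = 0.000007, reject H0 at alpha = 0.1.


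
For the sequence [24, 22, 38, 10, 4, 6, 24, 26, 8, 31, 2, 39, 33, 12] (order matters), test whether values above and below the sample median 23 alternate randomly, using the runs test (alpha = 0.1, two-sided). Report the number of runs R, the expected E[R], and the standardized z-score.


Step 1: Compute median = 23; label A = above, B = below.
Labels in order: ABABBBAABABAAB  (n_A = 7, n_B = 7)
Step 2: Count runs R = 10.
Step 3: Under H0 (random ordering), E[R] = 2*n_A*n_B/(n_A+n_B) + 1 = 2*7*7/14 + 1 = 8.0000.
        Var[R] = 2*n_A*n_B*(2*n_A*n_B - n_A - n_B) / ((n_A+n_B)^2 * (n_A+n_B-1)) = 8232/2548 = 3.2308.
        SD[R] = 1.7974.
Step 4: Continuity-corrected z = (R - 0.5 - E[R]) / SD[R] = (10 - 0.5 - 8.0000) / 1.7974 = 0.8345.
Step 5: Two-sided p-value via normal approximation = 2*(1 - Phi(|z|)) = 0.403986.
Step 6: alpha = 0.1. fail to reject H0.

R = 10, z = 0.8345, p = 0.403986, fail to reject H0.


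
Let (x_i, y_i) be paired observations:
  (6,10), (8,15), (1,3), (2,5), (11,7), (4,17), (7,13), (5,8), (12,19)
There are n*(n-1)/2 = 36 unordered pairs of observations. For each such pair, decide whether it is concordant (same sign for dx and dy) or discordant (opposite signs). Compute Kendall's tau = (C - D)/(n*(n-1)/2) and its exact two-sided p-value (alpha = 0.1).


Step 1: Enumerate the 36 unordered pairs (i,j) with i<j and classify each by sign(x_j-x_i) * sign(y_j-y_i).
  (1,2):dx=+2,dy=+5->C; (1,3):dx=-5,dy=-7->C; (1,4):dx=-4,dy=-5->C; (1,5):dx=+5,dy=-3->D
  (1,6):dx=-2,dy=+7->D; (1,7):dx=+1,dy=+3->C; (1,8):dx=-1,dy=-2->C; (1,9):dx=+6,dy=+9->C
  (2,3):dx=-7,dy=-12->C; (2,4):dx=-6,dy=-10->C; (2,5):dx=+3,dy=-8->D; (2,6):dx=-4,dy=+2->D
  (2,7):dx=-1,dy=-2->C; (2,8):dx=-3,dy=-7->C; (2,9):dx=+4,dy=+4->C; (3,4):dx=+1,dy=+2->C
  (3,5):dx=+10,dy=+4->C; (3,6):dx=+3,dy=+14->C; (3,7):dx=+6,dy=+10->C; (3,8):dx=+4,dy=+5->C
  (3,9):dx=+11,dy=+16->C; (4,5):dx=+9,dy=+2->C; (4,6):dx=+2,dy=+12->C; (4,7):dx=+5,dy=+8->C
  (4,8):dx=+3,dy=+3->C; (4,9):dx=+10,dy=+14->C; (5,6):dx=-7,dy=+10->D; (5,7):dx=-4,dy=+6->D
  (5,8):dx=-6,dy=+1->D; (5,9):dx=+1,dy=+12->C; (6,7):dx=+3,dy=-4->D; (6,8):dx=+1,dy=-9->D
  (6,9):dx=+8,dy=+2->C; (7,8):dx=-2,dy=-5->C; (7,9):dx=+5,dy=+6->C; (8,9):dx=+7,dy=+11->C
Step 2: C = 27, D = 9, total pairs = 36.
Step 3: tau = (C - D)/(n(n-1)/2) = (27 - 9)/36 = 0.500000.
Step 4: Exact two-sided p-value (enumerate n! = 362880 permutations of y under H0): p = 0.075176.
Step 5: alpha = 0.1. reject H0.

tau_b = 0.5000 (C=27, D=9), p = 0.075176, reject H0.


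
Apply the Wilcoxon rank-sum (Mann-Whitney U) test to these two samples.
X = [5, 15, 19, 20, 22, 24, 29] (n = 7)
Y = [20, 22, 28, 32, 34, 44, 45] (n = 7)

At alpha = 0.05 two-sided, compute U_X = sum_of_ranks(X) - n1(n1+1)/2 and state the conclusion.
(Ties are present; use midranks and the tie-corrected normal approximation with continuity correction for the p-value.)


Step 1: Combine and sort all 14 observations; assign midranks.
sorted (value, group): (5,X), (15,X), (19,X), (20,X), (20,Y), (22,X), (22,Y), (24,X), (28,Y), (29,X), (32,Y), (34,Y), (44,Y), (45,Y)
ranks: 5->1, 15->2, 19->3, 20->4.5, 20->4.5, 22->6.5, 22->6.5, 24->8, 28->9, 29->10, 32->11, 34->12, 44->13, 45->14
Step 2: Rank sum for X: R1 = 1 + 2 + 3 + 4.5 + 6.5 + 8 + 10 = 35.
Step 3: U_X = R1 - n1(n1+1)/2 = 35 - 7*8/2 = 35 - 28 = 7.
       U_Y = n1*n2 - U_X = 49 - 7 = 42.
Step 4: Ties are present, so use the tie-corrected normal approximation (with continuity correction) for the p-value.
Step 5: p-value = 0.029483; compare to alpha = 0.05. reject H0.

U_X = 7, p = 0.029483, reject H0 at alpha = 0.05.


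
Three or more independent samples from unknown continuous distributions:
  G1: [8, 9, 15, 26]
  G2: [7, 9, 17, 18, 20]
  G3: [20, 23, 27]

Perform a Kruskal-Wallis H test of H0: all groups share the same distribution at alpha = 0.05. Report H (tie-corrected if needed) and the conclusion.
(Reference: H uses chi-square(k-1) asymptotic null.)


Step 1: Combine all N = 12 observations and assign midranks.
sorted (value, group, rank): (7,G2,1), (8,G1,2), (9,G1,3.5), (9,G2,3.5), (15,G1,5), (17,G2,6), (18,G2,7), (20,G2,8.5), (20,G3,8.5), (23,G3,10), (26,G1,11), (27,G3,12)
Step 2: Sum ranks within each group.
R_1 = 21.5 (n_1 = 4)
R_2 = 26 (n_2 = 5)
R_3 = 30.5 (n_3 = 3)
Step 3: H = 12/(N(N+1)) * sum(R_i^2/n_i) - 3(N+1)
     = 12/(12*13) * (21.5^2/4 + 26^2/5 + 30.5^2/3) - 3*13
     = 0.076923 * 560.846 - 39
     = 4.141987.
Step 4: Ties present; correction factor C = 1 - 12/(12^3 - 12) = 0.993007. Corrected H = 4.141987 / 0.993007 = 4.171156.
Step 5: Under H0, H ~ chi^2(2); p-value = 0.124235.
Step 6: alpha = 0.05. fail to reject H0.

H = 4.1712, df = 2, p = 0.124235, fail to reject H0.


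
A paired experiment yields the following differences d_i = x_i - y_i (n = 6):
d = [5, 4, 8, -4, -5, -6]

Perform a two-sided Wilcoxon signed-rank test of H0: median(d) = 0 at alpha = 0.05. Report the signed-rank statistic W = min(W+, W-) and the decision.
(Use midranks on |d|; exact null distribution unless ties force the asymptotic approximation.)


Step 1: Drop any zero differences (none here) and take |d_i|.
|d| = [5, 4, 8, 4, 5, 6]
Step 2: Midrank |d_i| (ties get averaged ranks).
ranks: |5|->3.5, |4|->1.5, |8|->6, |4|->1.5, |5|->3.5, |6|->5
Step 3: Attach original signs; sum ranks with positive sign and with negative sign.
W+ = 3.5 + 1.5 + 6 = 11
W- = 1.5 + 3.5 + 5 = 10
(Check: W+ + W- = 21 should equal n(n+1)/2 = 21.)
Step 4: Test statistic W = min(W+, W-) = 10.
Step 5: Ties in |d|, so use the tie-corrected normal approximation.
        E[W] = n(n+1)/4 = 6*7/4 = 10.5.
        Tie groups: |d|=4 (t=2), |d|=5 (t=2); sum(t^3 - t) = 12.
        Var[W] = n(n+1)(2n+1)/24 - sum(t^3-t)/48 = 546/24 - 12/48 = 22.5.
        z = (W - E[W]) / sqrt(Var[W]) = (10 - 10.5) / 4.7434 = -0.1054.
        Two-sided p = 2*Phi(z) = 0.916051.
Step 6: alpha = 0.05. fail to reject H0.

W+ = 11, W- = 10, W = min = 10, p = 0.916051, fail to reject H0.


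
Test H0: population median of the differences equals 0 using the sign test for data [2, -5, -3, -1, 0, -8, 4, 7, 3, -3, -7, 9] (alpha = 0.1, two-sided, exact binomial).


Step 1: Discard zero differences. Original n = 12; n_eff = number of nonzero differences = 11.
Nonzero differences (with sign): +2, -5, -3, -1, -8, +4, +7, +3, -3, -7, +9
Step 2: Count signs: positive = 5, negative = 6.
Step 3: Under H0: P(positive) = 0.5, so the number of positives S ~ Bin(11, 0.5).
Step 4: Two-sided exact p-value = sum of Bin(11,0.5) probabilities at or below the observed probability = 1.000000.
Step 5: alpha = 0.1. fail to reject H0.

n_eff = 11, pos = 5, neg = 6, p = 1.000000, fail to reject H0.


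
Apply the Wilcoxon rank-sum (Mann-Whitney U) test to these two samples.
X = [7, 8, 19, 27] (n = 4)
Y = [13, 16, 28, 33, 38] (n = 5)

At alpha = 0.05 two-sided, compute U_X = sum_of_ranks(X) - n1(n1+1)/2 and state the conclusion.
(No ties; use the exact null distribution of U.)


Step 1: Combine and sort all 9 observations; assign midranks.
sorted (value, group): (7,X), (8,X), (13,Y), (16,Y), (19,X), (27,X), (28,Y), (33,Y), (38,Y)
ranks: 7->1, 8->2, 13->3, 16->4, 19->5, 27->6, 28->7, 33->8, 38->9
Step 2: Rank sum for X: R1 = 1 + 2 + 5 + 6 = 14.
Step 3: U_X = R1 - n1(n1+1)/2 = 14 - 4*5/2 = 14 - 10 = 4.
       U_Y = n1*n2 - U_X = 20 - 4 = 16.
Step 4: No ties, so the exact null distribution of U (based on enumerating the C(9,4) = 126 equally likely rank assignments) gives the two-sided p-value.
Step 5: p-value = 0.190476; compare to alpha = 0.05. fail to reject H0.

U_X = 4, p = 0.190476, fail to reject H0 at alpha = 0.05.


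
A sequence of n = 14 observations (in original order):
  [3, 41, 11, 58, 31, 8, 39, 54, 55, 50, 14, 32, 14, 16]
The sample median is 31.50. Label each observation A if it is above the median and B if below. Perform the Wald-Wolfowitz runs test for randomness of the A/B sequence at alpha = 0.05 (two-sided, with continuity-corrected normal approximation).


Step 1: Compute median = 31.50; label A = above, B = below.
Labels in order: BABABBAAAABABB  (n_A = 7, n_B = 7)
Step 2: Count runs R = 9.
Step 3: Under H0 (random ordering), E[R] = 2*n_A*n_B/(n_A+n_B) + 1 = 2*7*7/14 + 1 = 8.0000.
        Var[R] = 2*n_A*n_B*(2*n_A*n_B - n_A - n_B) / ((n_A+n_B)^2 * (n_A+n_B-1)) = 8232/2548 = 3.2308.
        SD[R] = 1.7974.
Step 4: Continuity-corrected z = (R - 0.5 - E[R]) / SD[R] = (9 - 0.5 - 8.0000) / 1.7974 = 0.2782.
Step 5: Two-sided p-value via normal approximation = 2*(1 - Phi(|z|)) = 0.780879.
Step 6: alpha = 0.05. fail to reject H0.

R = 9, z = 0.2782, p = 0.780879, fail to reject H0.


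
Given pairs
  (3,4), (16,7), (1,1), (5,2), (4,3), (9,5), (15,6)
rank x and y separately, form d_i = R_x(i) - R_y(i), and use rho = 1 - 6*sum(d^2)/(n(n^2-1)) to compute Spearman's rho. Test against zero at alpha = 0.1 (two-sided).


Step 1: Rank x and y separately (midranks; no ties here).
rank(x): 3->2, 16->7, 1->1, 5->4, 4->3, 9->5, 15->6
rank(y): 4->4, 7->7, 1->1, 2->2, 3->3, 5->5, 6->6
Step 2: d_i = R_x(i) - R_y(i); compute d_i^2.
  (2-4)^2=4, (7-7)^2=0, (1-1)^2=0, (4-2)^2=4, (3-3)^2=0, (5-5)^2=0, (6-6)^2=0
sum(d^2) = 8.
Step 3: rho = 1 - 6*8 / (7*(7^2 - 1)) = 1 - 48/336 = 0.857143.
Step 4: Under H0, t = rho * sqrt((n-2)/(1-rho^2)) = 3.7210 ~ t(5).
Step 5: Two-sided p-value from the t-distribution with 5 df = 0.013697.
Step 6: alpha = 0.1. reject H0.

rho = 0.8571, p = 0.013697, reject H0 at alpha = 0.1.


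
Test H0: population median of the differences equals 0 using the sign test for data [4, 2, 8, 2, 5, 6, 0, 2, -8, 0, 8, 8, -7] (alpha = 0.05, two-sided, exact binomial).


Step 1: Discard zero differences. Original n = 13; n_eff = number of nonzero differences = 11.
Nonzero differences (with sign): +4, +2, +8, +2, +5, +6, +2, -8, +8, +8, -7
Step 2: Count signs: positive = 9, negative = 2.
Step 3: Under H0: P(positive) = 0.5, so the number of positives S ~ Bin(11, 0.5).
Step 4: Two-sided exact p-value = sum of Bin(11,0.5) probabilities at or below the observed probability = 0.065430.
Step 5: alpha = 0.05. fail to reject H0.

n_eff = 11, pos = 9, neg = 2, p = 0.065430, fail to reject H0.


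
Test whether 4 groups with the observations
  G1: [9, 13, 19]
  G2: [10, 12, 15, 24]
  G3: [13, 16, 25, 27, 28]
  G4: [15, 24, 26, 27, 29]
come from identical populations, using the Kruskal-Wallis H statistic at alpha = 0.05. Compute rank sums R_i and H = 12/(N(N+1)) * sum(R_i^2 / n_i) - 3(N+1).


Step 1: Combine all N = 17 observations and assign midranks.
sorted (value, group, rank): (9,G1,1), (10,G2,2), (12,G2,3), (13,G1,4.5), (13,G3,4.5), (15,G2,6.5), (15,G4,6.5), (16,G3,8), (19,G1,9), (24,G2,10.5), (24,G4,10.5), (25,G3,12), (26,G4,13), (27,G3,14.5), (27,G4,14.5), (28,G3,16), (29,G4,17)
Step 2: Sum ranks within each group.
R_1 = 14.5 (n_1 = 3)
R_2 = 22 (n_2 = 4)
R_3 = 55 (n_3 = 5)
R_4 = 61.5 (n_4 = 5)
Step 3: H = 12/(N(N+1)) * sum(R_i^2/n_i) - 3(N+1)
     = 12/(17*18) * (14.5^2/3 + 22^2/4 + 55^2/5 + 61.5^2/5) - 3*18
     = 0.039216 * 1552.53 - 54
     = 6.883660.
Step 4: Ties present; correction factor C = 1 - 24/(17^3 - 17) = 0.995098. Corrected H = 6.883660 / 0.995098 = 6.917570.
Step 5: Under H0, H ~ chi^2(3); p-value = 0.074572.
Step 6: alpha = 0.05. fail to reject H0.

H = 6.9176, df = 3, p = 0.074572, fail to reject H0.


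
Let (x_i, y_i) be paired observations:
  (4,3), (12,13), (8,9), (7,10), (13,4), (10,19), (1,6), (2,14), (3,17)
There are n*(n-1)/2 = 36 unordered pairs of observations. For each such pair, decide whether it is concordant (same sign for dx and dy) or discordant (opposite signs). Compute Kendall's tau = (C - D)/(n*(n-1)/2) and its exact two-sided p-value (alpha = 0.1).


Step 1: Enumerate the 36 unordered pairs (i,j) with i<j and classify each by sign(x_j-x_i) * sign(y_j-y_i).
  (1,2):dx=+8,dy=+10->C; (1,3):dx=+4,dy=+6->C; (1,4):dx=+3,dy=+7->C; (1,5):dx=+9,dy=+1->C
  (1,6):dx=+6,dy=+16->C; (1,7):dx=-3,dy=+3->D; (1,8):dx=-2,dy=+11->D; (1,9):dx=-1,dy=+14->D
  (2,3):dx=-4,dy=-4->C; (2,4):dx=-5,dy=-3->C; (2,5):dx=+1,dy=-9->D; (2,6):dx=-2,dy=+6->D
  (2,7):dx=-11,dy=-7->C; (2,8):dx=-10,dy=+1->D; (2,9):dx=-9,dy=+4->D; (3,4):dx=-1,dy=+1->D
  (3,5):dx=+5,dy=-5->D; (3,6):dx=+2,dy=+10->C; (3,7):dx=-7,dy=-3->C; (3,8):dx=-6,dy=+5->D
  (3,9):dx=-5,dy=+8->D; (4,5):dx=+6,dy=-6->D; (4,6):dx=+3,dy=+9->C; (4,7):dx=-6,dy=-4->C
  (4,8):dx=-5,dy=+4->D; (4,9):dx=-4,dy=+7->D; (5,6):dx=-3,dy=+15->D; (5,7):dx=-12,dy=+2->D
  (5,8):dx=-11,dy=+10->D; (5,9):dx=-10,dy=+13->D; (6,7):dx=-9,dy=-13->C; (6,8):dx=-8,dy=-5->C
  (6,9):dx=-7,dy=-2->C; (7,8):dx=+1,dy=+8->C; (7,9):dx=+2,dy=+11->C; (8,9):dx=+1,dy=+3->C
Step 2: C = 18, D = 18, total pairs = 36.
Step 3: tau = (C - D)/(n(n-1)/2) = (18 - 18)/36 = 0.000000.
Step 4: Exact two-sided p-value (enumerate n! = 362880 permutations of y under H0): p = 1.000000.
Step 5: alpha = 0.1. fail to reject H0.

tau_b = 0.0000 (C=18, D=18), p = 1.000000, fail to reject H0.
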